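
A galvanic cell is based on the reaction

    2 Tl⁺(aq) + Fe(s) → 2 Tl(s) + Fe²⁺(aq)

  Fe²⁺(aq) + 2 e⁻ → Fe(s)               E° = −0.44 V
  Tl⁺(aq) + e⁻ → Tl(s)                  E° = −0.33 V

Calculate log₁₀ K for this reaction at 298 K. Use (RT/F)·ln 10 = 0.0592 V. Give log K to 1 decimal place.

The Tl⁺/Tl couple is reduced (cathode); E°cell = −0.33 − (−0.44) = +0.11 V with n = 2.
At equilibrium E = 0, so log K = nE°cell / 0.0592 = (2)(+0.11) / 0.0592 = 3.7.

log K = 3.7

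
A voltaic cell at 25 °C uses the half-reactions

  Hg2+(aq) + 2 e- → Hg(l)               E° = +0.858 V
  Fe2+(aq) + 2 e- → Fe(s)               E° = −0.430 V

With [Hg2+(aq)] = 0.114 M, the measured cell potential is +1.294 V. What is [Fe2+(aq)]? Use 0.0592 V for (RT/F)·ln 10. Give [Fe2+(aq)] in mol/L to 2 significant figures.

0.071 M

The Hg²⁺/Hg couple has the larger reduction potential, so it is the cathode: E°cell = +0.858 − (−0.430) = +1.288 V and n = 2.
Rearranging E = E° − (0.0592/n)·log Q gives log Q = 2(+1.288 − (+1.294))/0.0592 = −0.203.
For Hg2+(aq) + Fe(s) → Hg(l) + Fe2+(aq), the reaction quotient is Q = [Fe2+(aq)] / [Hg2+(aq)].
Solving for the unknown gives log [Fe2+(aq)] = −1.146, so [Fe2+(aq)] ≈ 0.071 M.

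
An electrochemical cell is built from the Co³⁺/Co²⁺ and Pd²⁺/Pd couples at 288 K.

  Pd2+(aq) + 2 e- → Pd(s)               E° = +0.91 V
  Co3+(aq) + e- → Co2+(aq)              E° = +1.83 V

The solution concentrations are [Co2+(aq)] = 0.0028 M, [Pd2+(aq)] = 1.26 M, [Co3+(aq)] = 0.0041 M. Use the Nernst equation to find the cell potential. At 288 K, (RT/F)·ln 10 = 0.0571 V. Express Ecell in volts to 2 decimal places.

+0.93 V

Since E°(Co³⁺/Co²⁺) > E°(Pd²⁺/Pd), Co³⁺/Co²⁺ serves as the cathode.
E°cell = E°cat − E°an = +1.83 − (+0.91) = +0.92 V; n = 2.
Balancing gives 2 Co3+(aq) + Pd(s) → 2 Co2+(aq) + Pd2+(aq); hence Q = ([Co2+(aq)]^2·[Pd2+(aq)]) / [Co3+(aq)]^2 = 0.588 (log Q = −0.231).
E = E° − (0.0571/n)·log Q = +0.92 − (0.0571/2)(−0.231) = +0.93 V.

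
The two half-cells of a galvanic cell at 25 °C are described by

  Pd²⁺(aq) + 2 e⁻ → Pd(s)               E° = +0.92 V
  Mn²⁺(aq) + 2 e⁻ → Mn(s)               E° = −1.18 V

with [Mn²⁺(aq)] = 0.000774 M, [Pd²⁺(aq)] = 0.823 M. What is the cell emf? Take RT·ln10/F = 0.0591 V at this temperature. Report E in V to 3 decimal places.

Since E°(Pd²⁺/Pd) > E°(Mn²⁺/Mn), Pd²⁺/Pd serves as the cathode.
The standard potential is +0.92 − (−1.18) = +2.10 V and the balanced reaction transfers n = 2 electrons.
The balanced reaction is Pd²⁺(aq) + Mn(s) → Pd(s) + Mn²⁺(aq), so Q = [Mn²⁺(aq)] / [Pd²⁺(aq)] = 0.00094 and log Q = −3.027.
By the Nernst equation, E = +2.10 − (0.0591/2)·(−3.027) = +2.189 V.

+2.189 V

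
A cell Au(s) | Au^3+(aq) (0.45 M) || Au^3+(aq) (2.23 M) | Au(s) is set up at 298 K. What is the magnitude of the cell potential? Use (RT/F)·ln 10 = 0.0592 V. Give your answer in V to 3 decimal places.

For a concentration cell E°cell = 0, since both electrodes use the same couple.
The compartment with the higher Au^3+(aq) concentration (2.23 M) acts as the cathode; ions are reduced there and produced at the dilute (0.45 M) anode.
With n = 3, Ecell = −(0.0592/3)·log([dilute]/[conc]) = −(0.0592/3)·log(0.45/2.23) = +0.014 V.

0.014 V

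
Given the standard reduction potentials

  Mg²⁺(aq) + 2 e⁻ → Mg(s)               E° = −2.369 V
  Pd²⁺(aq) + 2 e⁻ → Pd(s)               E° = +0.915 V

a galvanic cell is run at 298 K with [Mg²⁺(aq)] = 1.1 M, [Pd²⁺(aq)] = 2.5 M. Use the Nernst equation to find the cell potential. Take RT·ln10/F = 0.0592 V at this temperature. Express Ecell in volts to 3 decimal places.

+3.295 V

The Pd²⁺/Pd couple has the more positive E°, so it is the cathode; Mg²⁺/Mg is the anode.
E°cell = E°cat − E°an = +0.915 − (−2.369) = +3.284 V; n = 2.
Balancing gives Pd²⁺(aq) + Mg(s) → Pd(s) + Mg²⁺(aq); hence Q = [Mg²⁺(aq)] / [Pd²⁺(aq)] = 0.44 (log Q = −0.357).
Applying E = E° − (RT ln10/nF)·log Q gives +3.284 − (0.0592/2)(−0.357) = +3.295 V.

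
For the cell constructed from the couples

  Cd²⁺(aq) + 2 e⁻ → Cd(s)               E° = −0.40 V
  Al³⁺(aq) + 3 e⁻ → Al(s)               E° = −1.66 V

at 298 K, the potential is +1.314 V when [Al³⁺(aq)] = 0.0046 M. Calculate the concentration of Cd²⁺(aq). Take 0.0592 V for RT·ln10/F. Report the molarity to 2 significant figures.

1.8 M

With Cd²⁺/Cd at the cathode and Al³⁺/Al at the anode, E°cell = −0.40 − (−1.66) = +1.26 V (n = 6).
Rearranging E = E° − (0.0592/n)·log Q gives log Q = 6(+1.26 − (+1.314))/0.0592 = −5.473.
For 3 Cd²⁺(aq) + 2 Al(s) → 3 Cd(s) + 2 Al³⁺(aq), the reaction quotient is Q = [Al³⁺(aq)]^2 / [Cd²⁺(aq)]^3.
Isolating [Cd²⁺(aq)] in Q = 10^{−5.473} yields log [Cd²⁺(aq)] = 0.266, i.e. 1.8 M.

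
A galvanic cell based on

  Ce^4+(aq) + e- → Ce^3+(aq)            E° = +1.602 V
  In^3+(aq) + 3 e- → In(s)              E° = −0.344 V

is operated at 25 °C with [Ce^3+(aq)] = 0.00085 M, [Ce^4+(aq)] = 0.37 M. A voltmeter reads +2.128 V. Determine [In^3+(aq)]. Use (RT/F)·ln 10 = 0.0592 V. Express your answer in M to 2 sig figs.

The Ce⁴⁺/Ce³⁺ couple has the larger reduction potential, so it is the cathode: E°cell = +1.602 − (−0.344) = +1.946 V and n = 3.
Rearranging E = E° − (0.0592/n)·log Q gives log Q = 3(+1.946 − (+2.128))/0.0592 = −9.223.
For 3 Ce^4+(aq) + In(s) → 3 Ce^3+(aq) + In^3+(aq), the reaction quotient is Q = ([Ce^3+(aq)]^3·[In^3+(aq)]) / [Ce^4+(aq)]^3.
Substituting the known concentrations and solving, log [In^3+(aq)] = −1.307 and [In^3+(aq)] = 0.049 M.

0.049 M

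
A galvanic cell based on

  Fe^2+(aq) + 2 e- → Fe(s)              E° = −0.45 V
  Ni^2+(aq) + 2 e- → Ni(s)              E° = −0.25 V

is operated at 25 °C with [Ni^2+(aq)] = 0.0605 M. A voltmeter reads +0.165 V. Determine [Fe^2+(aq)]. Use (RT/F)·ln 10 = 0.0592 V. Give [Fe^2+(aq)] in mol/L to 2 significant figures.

0.92 M

Ni²⁺/Ni is the cathode (higher E°); E°cell = −0.25 − (−0.45) = +0.20 V with n = 2.
From the Nernst equation, log Q = n(E° − E)/0.0592 = 2·(+0.20 − (+0.165))/0.0592 = 1.182.
The balanced reaction is Ni^2+(aq) + Fe(s) → Ni(s) + Fe^2+(aq), so Q = [Fe^2+(aq)] / [Ni^2+(aq)].
Isolating [Fe^2+(aq)] in Q = 10^{1.182} yields log [Fe^2+(aq)] = −0.036, i.e. 0.92 M.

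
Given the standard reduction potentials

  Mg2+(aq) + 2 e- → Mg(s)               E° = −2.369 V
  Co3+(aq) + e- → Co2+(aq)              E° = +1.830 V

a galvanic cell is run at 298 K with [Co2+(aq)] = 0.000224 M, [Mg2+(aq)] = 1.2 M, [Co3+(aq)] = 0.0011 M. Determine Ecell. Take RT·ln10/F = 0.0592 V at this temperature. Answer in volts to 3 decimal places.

The Co³⁺/Co²⁺ couple has the more positive E°, so it is the cathode; Mg²⁺/Mg is the anode.
E°cell = +1.830 − (−2.369) = +4.199 V, with n = 2 electrons transferred.
The balanced reaction is 2 Co3+(aq) + Mg(s) → 2 Co2+(aq) + Mg2+(aq), so Q = ([Co2+(aq)]^2·[Mg2+(aq)]) / [Co3+(aq)]^2 = 0.0498 and log Q = −1.303.
E = E° − (0.0592/n)·log Q = +4.199 − (0.0592/2)(−1.303) = +4.238 V.

+4.238 V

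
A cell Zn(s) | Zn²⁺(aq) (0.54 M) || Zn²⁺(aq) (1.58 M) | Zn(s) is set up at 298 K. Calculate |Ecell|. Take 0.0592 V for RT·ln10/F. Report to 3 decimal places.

For a concentration cell E°cell = 0, since both electrodes use the same couple.
The compartment with the higher Zn²⁺(aq) concentration (1.58 M) acts as the cathode; ions are reduced there and produced at the dilute (0.54 M) anode.
With n = 2, Ecell = −(0.0592/2)·log([dilute]/[conc]) = −(0.0592/2)·log(0.54/1.58) = +0.014 V.

0.014 V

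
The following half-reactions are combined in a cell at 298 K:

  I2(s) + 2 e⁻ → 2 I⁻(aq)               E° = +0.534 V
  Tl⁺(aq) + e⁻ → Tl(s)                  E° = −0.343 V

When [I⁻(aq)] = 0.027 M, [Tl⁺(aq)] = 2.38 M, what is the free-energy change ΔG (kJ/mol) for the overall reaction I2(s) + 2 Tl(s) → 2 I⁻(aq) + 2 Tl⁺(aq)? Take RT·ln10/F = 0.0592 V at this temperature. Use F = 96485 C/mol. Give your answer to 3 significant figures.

−183 kJ/mol

The standard cell potential is +0.534 − (−0.343) = +0.877 V, with n = 2 electrons in the balanced equation.
Here Q = [I⁻(aq)]^2·[Tl⁺(aq)]^2 = 0.00413 (log Q = −2.384), giving E = +0.877 − (0.0592/2)·(−2.384) = +0.9476 V.
Finally ΔG = −nFE = −(2)(96485 C/mol)(+0.9476 V) = −183 kJ/mol.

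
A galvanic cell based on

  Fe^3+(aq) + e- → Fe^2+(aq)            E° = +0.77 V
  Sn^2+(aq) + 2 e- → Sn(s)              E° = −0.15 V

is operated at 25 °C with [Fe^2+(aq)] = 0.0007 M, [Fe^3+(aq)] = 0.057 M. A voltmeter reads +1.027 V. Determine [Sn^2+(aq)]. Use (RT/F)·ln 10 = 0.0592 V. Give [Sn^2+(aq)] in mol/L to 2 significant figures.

The Fe³⁺/Fe²⁺ couple has the larger reduction potential, so it is the cathode: E°cell = +0.77 − (−0.15) = +0.92 V and n = 2.
Rearranging E = E° − (0.0592/n)·log Q gives log Q = 2(+0.92 − (+1.027))/0.0592 = −3.615.
Balancing electrons gives 2 Fe^3+(aq) + Sn(s) → 2 Fe^2+(aq) + Sn^2+(aq); thus Q = ([Fe^2+(aq)]^2·[Sn^2+(aq)]) / [Fe^3+(aq)]^2.
Substituting the known concentrations and solving, log [Sn^2+(aq)] = 0.207 and [Sn^2+(aq)] = 1.6 M.

1.6 M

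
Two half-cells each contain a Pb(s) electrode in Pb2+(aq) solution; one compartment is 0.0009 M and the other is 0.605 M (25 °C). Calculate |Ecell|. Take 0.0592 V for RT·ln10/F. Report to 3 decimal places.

0.084 V

For a concentration cell E°cell = 0, since both electrodes use the same couple.
The compartment with the higher Pb2+(aq) concentration (0.605 M) acts as the cathode; ions are reduced there and produced at the dilute (0.0009 M) anode.
With n = 2, Ecell = −(0.0592/2)·log([dilute]/[conc]) = −(0.0592/2)·log(0.0009/0.605) = +0.084 V.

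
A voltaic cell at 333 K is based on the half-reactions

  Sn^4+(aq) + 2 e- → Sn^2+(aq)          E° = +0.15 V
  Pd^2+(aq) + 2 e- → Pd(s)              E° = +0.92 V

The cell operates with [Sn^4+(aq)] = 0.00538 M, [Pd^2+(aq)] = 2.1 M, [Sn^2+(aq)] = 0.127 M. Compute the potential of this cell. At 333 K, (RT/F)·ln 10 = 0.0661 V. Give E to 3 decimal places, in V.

Since E°(Pd²⁺/Pd) > E°(Sn⁴⁺/Sn²⁺), Pd²⁺/Pd serves as the cathode.
E°cell = E°cat − E°an = +0.92 − (+0.15) = +0.77 V; n = 2.
For the overall reaction Pd^2+(aq) + Sn^2+(aq) → Pd(s) + Sn^4+(aq), Q = [Sn^4+(aq)] / ([Pd^2+(aq)]·[Sn^2+(aq)]) = 0.0202, giving log Q = −1.695.
E = E° − (0.0661/n)·log Q = +0.77 − (0.0661/2)(−1.695) = +0.826 V.

+0.826 V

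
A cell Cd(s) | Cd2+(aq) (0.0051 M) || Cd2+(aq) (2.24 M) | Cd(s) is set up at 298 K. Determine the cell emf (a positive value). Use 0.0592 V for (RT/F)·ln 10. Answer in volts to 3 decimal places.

0.078 V

For a concentration cell E°cell = 0, since both electrodes use the same couple.
The compartment with the higher Cd2+(aq) concentration (2.24 M) acts as the cathode; ions are reduced there and produced at the dilute (0.0051 M) anode.
With n = 2, Ecell = −(0.0592/2)·log([dilute]/[conc]) = −(0.0592/2)·log(0.0051/2.24) = +0.078 V.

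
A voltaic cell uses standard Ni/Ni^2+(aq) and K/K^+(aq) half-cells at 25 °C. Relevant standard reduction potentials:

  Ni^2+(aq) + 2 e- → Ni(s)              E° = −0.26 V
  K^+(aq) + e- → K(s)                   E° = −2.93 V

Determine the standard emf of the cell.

Of the two couples in this cell, the one with the more positive reduction potential is reduced at the cathode: here that is Ni²⁺/Ni (−0.26 V); K⁺/K (−2.93 V) is the anode.
E°cell = E°(cathode) − E°(anode) = −0.26 − (−2.93) = +2.67 V.

+2.67 V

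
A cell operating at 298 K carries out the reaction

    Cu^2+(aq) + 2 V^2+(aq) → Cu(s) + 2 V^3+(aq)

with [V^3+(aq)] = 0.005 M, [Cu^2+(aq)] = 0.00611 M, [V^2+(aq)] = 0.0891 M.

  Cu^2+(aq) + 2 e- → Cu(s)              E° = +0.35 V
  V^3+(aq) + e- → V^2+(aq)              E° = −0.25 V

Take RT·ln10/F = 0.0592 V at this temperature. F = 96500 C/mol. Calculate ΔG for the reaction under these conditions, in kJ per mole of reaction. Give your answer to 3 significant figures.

−117 kJ/mol

The standard cell potential is +0.35 − (−0.25) = +0.60 V, with n = 2 electrons in the balanced equation.
Q = [V^3+(aq)]^2 / ([Cu^2+(aq)]·[V^2+(aq)]^2) = 0.515, so log Q = −0.288 and E = +0.60 − (0.0592/2)(−0.288) = +0.6085 V.
ΔG = −nFE = −(2)(96500)(+0.6085) J/mol = −117 kJ/mol.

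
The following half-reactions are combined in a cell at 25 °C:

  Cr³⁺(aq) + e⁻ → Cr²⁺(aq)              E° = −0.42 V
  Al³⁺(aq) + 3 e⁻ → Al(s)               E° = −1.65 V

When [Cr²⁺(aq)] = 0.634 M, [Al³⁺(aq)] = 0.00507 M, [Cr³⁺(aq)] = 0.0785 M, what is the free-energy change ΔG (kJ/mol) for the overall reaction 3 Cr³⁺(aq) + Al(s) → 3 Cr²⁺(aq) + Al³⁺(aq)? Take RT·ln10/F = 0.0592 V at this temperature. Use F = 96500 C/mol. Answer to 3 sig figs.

−354 kJ/mol

The standard cell potential is −0.42 − (−1.65) = +1.23 V, with n = 3 electrons in the balanced equation.
Here Q = ([Cr²⁺(aq)]^3·[Al³⁺(aq)]) / [Cr³⁺(aq)]^3 = 2.67 (log Q = 0.427), giving E = +1.23 − (0.0592/3)·(0.427) = +1.2216 V.
Then ΔG = −nFE = −3 × 96500 × +1.2216 J/mol = −354 kJ/mol.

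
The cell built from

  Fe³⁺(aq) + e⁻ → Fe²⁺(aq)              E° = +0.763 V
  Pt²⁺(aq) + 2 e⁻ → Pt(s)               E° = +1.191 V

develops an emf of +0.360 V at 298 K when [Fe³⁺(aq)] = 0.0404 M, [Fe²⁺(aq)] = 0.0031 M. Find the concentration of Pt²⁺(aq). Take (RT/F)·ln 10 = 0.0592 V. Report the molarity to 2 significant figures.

Pt²⁺/Pt is the cathode (higher E°); E°cell = +1.191 − (+0.763) = +0.428 V with n = 2.
Rearranging E = E° − (0.0592/n)·log Q gives log Q = 2(+0.428 − (+0.360))/0.0592 = 2.297.
Balancing electrons gives Pt²⁺(aq) + 2 Fe²⁺(aq) → Pt(s) + 2 Fe³⁺(aq); thus Q = [Fe³⁺(aq)]^2 / ([Pt²⁺(aq)]·[Fe²⁺(aq)]^2).
Substituting the known concentrations and solving, log [Pt²⁺(aq)] = −0.067 and [Pt²⁺(aq)] = 0.86 M.

0.86 M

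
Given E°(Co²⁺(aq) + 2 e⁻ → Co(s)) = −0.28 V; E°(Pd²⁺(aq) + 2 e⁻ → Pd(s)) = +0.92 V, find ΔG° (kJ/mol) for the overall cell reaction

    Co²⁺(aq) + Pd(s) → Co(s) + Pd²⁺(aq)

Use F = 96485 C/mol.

In the reaction as written Co²⁺(aq) is reduced, so the Co²⁺/Co couple is the cathode and Pd²⁺/Pd is the anode.
E°cell = −0.28 − (+0.92) = −1.20 V; balancing electrons gives n = 2.
ΔG° = −nFE°cell = −(2)(96485)(−1.20) J/mol = +232 kJ/mol.

+232 kJ/mol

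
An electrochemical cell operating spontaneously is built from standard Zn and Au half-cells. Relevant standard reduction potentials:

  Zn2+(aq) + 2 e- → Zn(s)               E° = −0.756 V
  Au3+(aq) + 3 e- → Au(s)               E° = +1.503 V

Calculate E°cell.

+2.259 V

The Au³⁺/Au couple has the higher E°, so Au ion is reduced (cathode) and Zn is oxidized (anode).
E°cell = E°(cathode) − E°(anode) = +1.503 − (−0.756) = +2.259 V.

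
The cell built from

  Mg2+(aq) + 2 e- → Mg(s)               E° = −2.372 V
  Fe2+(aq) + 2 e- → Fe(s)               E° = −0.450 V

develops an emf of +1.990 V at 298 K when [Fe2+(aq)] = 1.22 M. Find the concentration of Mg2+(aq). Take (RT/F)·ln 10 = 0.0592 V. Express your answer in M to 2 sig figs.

0.0062 M

The Fe²⁺/Fe couple has the larger reduction potential, so it is the cathode: E°cell = −0.450 − (−2.372) = +1.922 V and n = 2.
Rearranging E = E° − (0.0592/n)·log Q gives log Q = 2(+1.922 − (+1.990))/0.0592 = −2.297.
For Fe2+(aq) + Mg(s) → Fe(s) + Mg2+(aq), the reaction quotient is Q = [Mg2+(aq)] / [Fe2+(aq)].
Isolating [Mg2+(aq)] in Q = 10^{−2.297} yields log [Mg2+(aq)] = −2.211, i.e. 0.0062 M.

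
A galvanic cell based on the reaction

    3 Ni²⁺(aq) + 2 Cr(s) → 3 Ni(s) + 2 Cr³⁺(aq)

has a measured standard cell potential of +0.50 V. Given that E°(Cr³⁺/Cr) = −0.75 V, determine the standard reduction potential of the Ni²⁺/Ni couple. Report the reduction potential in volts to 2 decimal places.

−0.25 V

In the reaction as written the Ni²⁺/Ni couple is reduced (cathode) and Cr³⁺/Cr is oxidized (anode), so E°cell = E°(Ni²⁺/Ni) − E°(Cr³⁺/Cr).
E°(Ni²⁺/Ni) = E°cell + E°(anode) = +0.50 + (−0.75) = −0.25 V.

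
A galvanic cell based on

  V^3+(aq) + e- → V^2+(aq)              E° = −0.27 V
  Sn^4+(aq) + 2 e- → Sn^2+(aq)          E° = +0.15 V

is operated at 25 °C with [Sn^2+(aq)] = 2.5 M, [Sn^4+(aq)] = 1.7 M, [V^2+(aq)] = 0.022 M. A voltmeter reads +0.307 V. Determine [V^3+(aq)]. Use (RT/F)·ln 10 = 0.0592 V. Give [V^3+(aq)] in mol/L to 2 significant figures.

1.5 M

Sn⁴⁺/Sn²⁺ is the cathode (higher E°); E°cell = +0.15 − (−0.27) = +0.42 V with n = 2.
From the Nernst equation, log Q = n(E° − E)/0.0592 = 2·(+0.42 − (+0.307))/0.0592 = 3.818.
Balancing electrons gives Sn^4+(aq) + 2 V^2+(aq) → Sn^2+(aq) + 2 V^3+(aq); thus Q = ([Sn^2+(aq)]·[V^3+(aq)]^2) / ([Sn^4+(aq)]·[V^2+(aq)]^2).
Isolating [V^3+(aq)] in Q = 10^{3.818} yields log [V^3+(aq)] = 0.168, i.e. 1.5 M.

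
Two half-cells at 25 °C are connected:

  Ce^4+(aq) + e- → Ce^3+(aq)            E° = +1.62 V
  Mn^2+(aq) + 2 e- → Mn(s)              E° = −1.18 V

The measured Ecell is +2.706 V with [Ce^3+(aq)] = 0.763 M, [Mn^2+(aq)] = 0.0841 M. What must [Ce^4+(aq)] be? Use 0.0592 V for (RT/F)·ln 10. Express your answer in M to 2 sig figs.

With Ce⁴⁺/Ce³⁺ at the cathode and Mn²⁺/Mn at the anode, E°cell = +1.62 − (−1.18) = +2.80 V (n = 2).
From the Nernst equation, log Q = n(E° − E)/0.0592 = 2·(+2.80 − (+2.706))/0.0592 = 3.176.
Balancing electrons gives 2 Ce^4+(aq) + Mn(s) → 2 Ce^3+(aq) + Mn^2+(aq); thus Q = ([Ce^3+(aq)]^2·[Mn^2+(aq)]) / [Ce^4+(aq)]^2.
Solving for the unknown gives log [Ce^4+(aq)] = −2.243, so [Ce^4+(aq)] ≈ 0.0057 M.

0.0057 M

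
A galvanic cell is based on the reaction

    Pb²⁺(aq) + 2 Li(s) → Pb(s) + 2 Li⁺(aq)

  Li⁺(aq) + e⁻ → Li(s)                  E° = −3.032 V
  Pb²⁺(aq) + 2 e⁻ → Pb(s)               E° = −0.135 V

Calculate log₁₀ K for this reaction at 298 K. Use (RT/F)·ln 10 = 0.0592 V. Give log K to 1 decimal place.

log K = 97.9

The Pb²⁺/Pb couple is reduced (cathode); E°cell = −0.135 − (−3.032) = +2.897 V with n = 2.
At equilibrium E = 0, so log K = nE°cell / 0.0592 = (2)(+2.897) / 0.0592 = 97.9.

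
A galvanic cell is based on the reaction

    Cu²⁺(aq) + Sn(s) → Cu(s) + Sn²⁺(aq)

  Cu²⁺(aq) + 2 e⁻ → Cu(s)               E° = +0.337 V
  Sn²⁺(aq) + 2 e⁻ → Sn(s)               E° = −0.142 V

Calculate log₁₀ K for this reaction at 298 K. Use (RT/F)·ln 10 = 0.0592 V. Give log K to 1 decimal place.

log K = 16.2

The Cu²⁺/Cu couple is reduced (cathode); E°cell = +0.337 − (−0.142) = +0.479 V with n = 2.
At equilibrium E = 0, so log K = nE°cell / 0.0592 = (2)(+0.479) / 0.0592 = 16.2.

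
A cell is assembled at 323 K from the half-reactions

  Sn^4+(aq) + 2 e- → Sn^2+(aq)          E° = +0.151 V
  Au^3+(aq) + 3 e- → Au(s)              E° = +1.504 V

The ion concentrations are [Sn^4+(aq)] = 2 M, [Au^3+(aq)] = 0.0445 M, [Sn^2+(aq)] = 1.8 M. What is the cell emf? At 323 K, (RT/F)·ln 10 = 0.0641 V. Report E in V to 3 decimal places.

+1.323 V

Since E°(Au³⁺/Au) > E°(Sn⁴⁺/Sn²⁺), Au³⁺/Au serves as the cathode.
E°cell = E°cat − E°an = +1.504 − (+0.151) = +1.353 V; n = 6.
The balanced reaction is 2 Au^3+(aq) + 3 Sn^2+(aq) → 2 Au(s) + 3 Sn^4+(aq), so Q = [Sn^4+(aq)]^3 / ([Au^3+(aq)]^2·[Sn^2+(aq)]^3) = 693 and log Q = 2.841.
By the Nernst equation, E = +1.353 − (0.0641/6)·(2.841) = +1.323 V.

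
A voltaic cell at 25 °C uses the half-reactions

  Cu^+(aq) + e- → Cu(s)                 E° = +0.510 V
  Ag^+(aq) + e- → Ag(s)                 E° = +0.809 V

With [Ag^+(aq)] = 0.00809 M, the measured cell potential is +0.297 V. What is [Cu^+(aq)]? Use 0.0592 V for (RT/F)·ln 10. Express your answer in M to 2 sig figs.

0.0087 M

With Ag⁺/Ag at the cathode and Cu⁺/Cu at the anode, E°cell = +0.809 − (+0.510) = +0.299 V (n = 1).
Since E = E° − (0.0592/n)·log Q, log Q = n(E° − E)/0.0592 = 0.034.
The balanced reaction is Ag^+(aq) + Cu(s) → Ag(s) + Cu^+(aq), so Q = [Cu^+(aq)] / [Ag^+(aq)].
Isolating [Cu^+(aq)] in Q = 10^{0.034} yields log [Cu^+(aq)] = −2.058, i.e. 0.0087 M.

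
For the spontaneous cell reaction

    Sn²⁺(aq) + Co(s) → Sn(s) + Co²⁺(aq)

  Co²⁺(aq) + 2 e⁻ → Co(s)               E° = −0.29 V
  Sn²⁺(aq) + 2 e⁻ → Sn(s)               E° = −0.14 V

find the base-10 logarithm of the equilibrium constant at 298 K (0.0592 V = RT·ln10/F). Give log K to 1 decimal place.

log K = 5.1

The Sn²⁺/Sn couple is reduced (cathode); E°cell = −0.14 − (−0.29) = +0.15 V with n = 2.
At equilibrium E = 0, so log K = nE°cell / 0.0592 = (2)(+0.15) / 0.0592 = 5.1.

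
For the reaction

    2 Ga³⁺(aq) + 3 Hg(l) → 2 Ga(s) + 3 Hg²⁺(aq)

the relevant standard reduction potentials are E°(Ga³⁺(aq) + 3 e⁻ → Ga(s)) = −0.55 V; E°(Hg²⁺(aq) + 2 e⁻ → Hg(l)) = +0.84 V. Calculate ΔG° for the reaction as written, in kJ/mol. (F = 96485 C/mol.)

In the reaction as written Ga³⁺(aq) is reduced, so the Ga³⁺/Ga couple is the cathode and Hg²⁺/Hg is the anode.
E°cell = −0.55 − (+0.84) = −1.39 V; balancing electrons gives n = 6.
ΔG° = −nFE°cell = −(6)(96485)(−1.39) J/mol = +805 kJ/mol.

+805 kJ/mol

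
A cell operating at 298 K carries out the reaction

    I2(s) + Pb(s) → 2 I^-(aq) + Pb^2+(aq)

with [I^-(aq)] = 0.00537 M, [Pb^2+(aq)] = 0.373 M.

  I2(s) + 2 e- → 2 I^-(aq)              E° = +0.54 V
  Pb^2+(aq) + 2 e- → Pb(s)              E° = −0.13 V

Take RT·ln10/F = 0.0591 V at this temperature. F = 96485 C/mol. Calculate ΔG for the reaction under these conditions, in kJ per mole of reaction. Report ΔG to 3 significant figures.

−158 kJ/mol

E°cell = +0.54 − (−0.13) = +0.67 V; the balanced reaction transfers n = 2 electrons.
Q = [I^-(aq)]^2·[Pb^2+(aq)] = 1.08×10^−5, so log Q = −4.968 and E = +0.67 − (0.0591/2)(−4.968) = +0.8168 V.
Finally ΔG = −nFE = −(2)(96485 C/mol)(+0.8168 V) = −158 kJ/mol.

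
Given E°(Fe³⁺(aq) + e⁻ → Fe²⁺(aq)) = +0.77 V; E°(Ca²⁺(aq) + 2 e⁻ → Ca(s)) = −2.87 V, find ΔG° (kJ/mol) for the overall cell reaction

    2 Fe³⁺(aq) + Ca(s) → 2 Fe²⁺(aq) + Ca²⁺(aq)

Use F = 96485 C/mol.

−702 kJ/mol

In the reaction as written Fe³⁺(aq) is reduced, so the Fe³⁺/Fe²⁺ couple is the cathode and Ca²⁺/Ca is the anode.
E°cell = +0.77 − (−2.87) = +3.64 V; balancing electrons gives n = 2.
ΔG° = −nFE°cell = −(2)(96485)(+3.64) J/mol = −702 kJ/mol.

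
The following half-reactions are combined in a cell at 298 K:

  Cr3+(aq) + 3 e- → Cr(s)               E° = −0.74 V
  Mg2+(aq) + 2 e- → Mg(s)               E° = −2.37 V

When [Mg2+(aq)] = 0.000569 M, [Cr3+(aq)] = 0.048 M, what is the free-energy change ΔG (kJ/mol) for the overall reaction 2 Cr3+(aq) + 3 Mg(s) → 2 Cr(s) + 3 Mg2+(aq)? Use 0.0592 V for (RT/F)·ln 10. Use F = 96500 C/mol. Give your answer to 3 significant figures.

−984 kJ/mol

E°cell = −0.74 − (−2.37) = +1.63 V; the balanced reaction transfers n = 6 electrons.
Q = [Mg2+(aq)]^3 / [Cr3+(aq)]^2 = 8×10^−8, so log Q = −7.097 and E = +1.63 − (0.0592/6)(−7.097) = +1.7000 V.
Then ΔG = −nFE = −6 × 96500 × +1.7000 J/mol = −984 kJ/mol.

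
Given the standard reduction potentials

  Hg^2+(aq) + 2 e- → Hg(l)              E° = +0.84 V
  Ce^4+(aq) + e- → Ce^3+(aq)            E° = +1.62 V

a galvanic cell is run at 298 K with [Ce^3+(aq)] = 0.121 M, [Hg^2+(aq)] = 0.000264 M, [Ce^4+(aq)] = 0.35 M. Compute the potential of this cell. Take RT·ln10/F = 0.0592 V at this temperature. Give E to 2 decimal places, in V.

+0.91 V

Ce⁴⁺/Ce³⁺ is reduced (cathode, E° = +1.62 V) and Hg²⁺/Hg is oxidized (anode).
E°cell = E°cat − E°an = +1.62 − (+0.84) = +0.78 V; n = 2.
For the overall reaction 2 Ce^4+(aq) + Hg(l) → 2 Ce^3+(aq) + Hg^2+(aq), Q = ([Ce^3+(aq)]^2·[Hg^2+(aq)]) / [Ce^4+(aq)]^2 = 3.16×10^−5, giving log Q = −4.501.
By the Nernst equation, E = +0.78 − (0.0592/2)·(−4.501) = +0.91 V.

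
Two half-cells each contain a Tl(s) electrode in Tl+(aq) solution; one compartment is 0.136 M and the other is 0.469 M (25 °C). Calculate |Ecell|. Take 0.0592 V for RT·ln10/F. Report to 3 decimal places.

For a concentration cell E°cell = 0, since both electrodes use the same couple.
The compartment with the higher Tl+(aq) concentration (0.469 M) acts as the cathode; ions are reduced there and produced at the dilute (0.136 M) anode.
With n = 1, Ecell = −(0.0592/1)·log([dilute]/[conc]) = −(0.0592/1)·log(0.136/0.469) = +0.032 V.

0.032 V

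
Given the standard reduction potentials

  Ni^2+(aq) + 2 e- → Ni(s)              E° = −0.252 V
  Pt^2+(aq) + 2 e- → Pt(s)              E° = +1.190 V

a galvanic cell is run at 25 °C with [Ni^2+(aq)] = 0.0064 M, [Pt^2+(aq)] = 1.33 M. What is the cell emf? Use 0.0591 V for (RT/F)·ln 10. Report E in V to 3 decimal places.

Since E°(Pt²⁺/Pt) > E°(Ni²⁺/Ni), Pt²⁺/Pt serves as the cathode.
The standard potential is +1.190 − (−0.252) = +1.442 V and the balanced reaction transfers n = 2 electrons.
Balancing gives Pt^2+(aq) + Ni(s) → Pt(s) + Ni^2+(aq); hence Q = [Ni^2+(aq)] / [Pt^2+(aq)] = 0.00481 (log Q = −2.318).
By the Nernst equation, E = +1.442 − (0.0591/2)·(−2.318) = +1.510 V.

+1.510 V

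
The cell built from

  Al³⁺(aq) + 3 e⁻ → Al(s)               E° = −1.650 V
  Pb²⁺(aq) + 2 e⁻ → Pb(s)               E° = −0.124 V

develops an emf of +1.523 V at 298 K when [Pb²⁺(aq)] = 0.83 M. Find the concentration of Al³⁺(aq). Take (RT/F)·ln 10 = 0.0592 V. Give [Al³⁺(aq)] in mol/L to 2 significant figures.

1.1 M

The Pb²⁺/Pb couple has the larger reduction potential, so it is the cathode: E°cell = −0.124 − (−1.650) = +1.526 V and n = 6.
From the Nernst equation, log Q = n(E° − E)/0.0592 = 6·(+1.526 − (+1.523))/0.0592 = 0.304.
Balancing electrons gives 3 Pb²⁺(aq) + 2 Al(s) → 3 Pb(s) + 2 Al³⁺(aq); thus Q = [Al³⁺(aq)]^2 / [Pb²⁺(aq)]^3.
Solving for the unknown gives log [Al³⁺(aq)] = 0.031, so [Al³⁺(aq)] ≈ 1.1 M.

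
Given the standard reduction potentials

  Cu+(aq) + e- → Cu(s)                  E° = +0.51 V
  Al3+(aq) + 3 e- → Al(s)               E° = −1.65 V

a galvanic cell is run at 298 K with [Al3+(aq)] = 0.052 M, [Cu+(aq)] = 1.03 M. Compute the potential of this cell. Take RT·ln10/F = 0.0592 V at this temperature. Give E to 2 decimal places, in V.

Since E°(Cu⁺/Cu) > E°(Al³⁺/Al), Cu⁺/Cu serves as the cathode.
E°cell = E°cat − E°an = +0.51 − (−1.65) = +2.16 V; n = 3.
For the overall reaction 3 Cu+(aq) + Al(s) → 3 Cu(s) + Al3+(aq), Q = [Al3+(aq)] / [Cu+(aq)]^3 = 0.0476, giving log Q = −1.323.
By the Nernst equation, E = +2.16 − (0.0592/3)·(−1.323) = +2.19 V.

+2.19 V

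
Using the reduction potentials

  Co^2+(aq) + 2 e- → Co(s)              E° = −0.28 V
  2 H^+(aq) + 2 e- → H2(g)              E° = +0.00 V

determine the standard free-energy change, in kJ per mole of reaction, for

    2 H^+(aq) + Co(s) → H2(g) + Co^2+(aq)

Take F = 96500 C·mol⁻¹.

−54.0 kJ/mol

In the reaction as written H^+(aq) is reduced, so the 2H⁺/H₂ couple is the cathode and Co²⁺/Co is the anode.
E°cell = +0.00 − (−0.28) = +0.28 V; balancing electrons gives n = 2.
ΔG° = −nFE°cell = −(2)(96500)(+0.28) J/mol = −54.0 kJ/mol.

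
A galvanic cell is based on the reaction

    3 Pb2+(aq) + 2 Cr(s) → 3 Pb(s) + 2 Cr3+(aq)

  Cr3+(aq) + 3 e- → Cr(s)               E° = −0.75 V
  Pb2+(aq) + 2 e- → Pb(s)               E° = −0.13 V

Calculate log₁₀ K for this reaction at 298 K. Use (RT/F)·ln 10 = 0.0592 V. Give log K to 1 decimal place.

log K = 62.8

The Pb²⁺/Pb couple is reduced (cathode); E°cell = −0.13 − (−0.75) = +0.62 V with n = 6.
At equilibrium E = 0, so log K = nE°cell / 0.0592 = (6)(+0.62) / 0.0592 = 62.8.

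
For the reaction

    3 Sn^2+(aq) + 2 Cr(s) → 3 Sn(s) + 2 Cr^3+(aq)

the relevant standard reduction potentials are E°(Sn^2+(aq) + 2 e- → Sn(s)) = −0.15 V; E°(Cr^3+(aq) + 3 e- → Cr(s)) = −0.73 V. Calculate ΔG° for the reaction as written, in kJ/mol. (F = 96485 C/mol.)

−336 kJ/mol

In the reaction as written Sn^2+(aq) is reduced, so the Sn²⁺/Sn couple is the cathode and Cr³⁺/Cr is the anode.
E°cell = −0.15 − (−0.73) = +0.58 V; balancing electrons gives n = 6.
ΔG° = −nFE°cell = −(6)(96485)(+0.58) J/mol = −336 kJ/mol.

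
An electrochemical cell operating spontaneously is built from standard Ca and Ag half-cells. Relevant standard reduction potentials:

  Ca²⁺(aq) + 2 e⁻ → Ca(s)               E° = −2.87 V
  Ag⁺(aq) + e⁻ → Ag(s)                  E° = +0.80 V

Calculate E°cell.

The Ag⁺/Ag couple has the higher E°, so Ag ion is reduced (cathode) and Ca is oxidized (anode).
E°cell = E°(cathode) − E°(anode) = +0.80 − (−2.87) = +3.67 V.

+3.67 V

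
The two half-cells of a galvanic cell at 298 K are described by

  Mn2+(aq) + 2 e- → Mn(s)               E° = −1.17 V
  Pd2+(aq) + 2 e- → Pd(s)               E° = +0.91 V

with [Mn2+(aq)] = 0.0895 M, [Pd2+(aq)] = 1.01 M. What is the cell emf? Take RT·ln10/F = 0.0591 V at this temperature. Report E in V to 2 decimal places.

Since E°(Pd²⁺/Pd) > E°(Mn²⁺/Mn), Pd²⁺/Pd serves as the cathode.
E°cell = E°cat − E°an = +0.91 − (−1.17) = +2.08 V; n = 2.
For the overall reaction Pd2+(aq) + Mn(s) → Pd(s) + Mn2+(aq), Q = [Mn2+(aq)] / [Pd2+(aq)] = 0.0886, giving log Q = −1.052.
By the Nernst equation, E = +2.08 − (0.0591/2)·(−1.052) = +2.11 V.

+2.11 V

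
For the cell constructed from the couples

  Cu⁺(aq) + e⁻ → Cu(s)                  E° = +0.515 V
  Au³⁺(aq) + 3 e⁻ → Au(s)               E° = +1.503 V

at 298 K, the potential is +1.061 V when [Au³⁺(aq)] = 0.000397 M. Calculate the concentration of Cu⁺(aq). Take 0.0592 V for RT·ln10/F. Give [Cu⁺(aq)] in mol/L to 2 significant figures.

0.0043 M

With Au³⁺/Au at the cathode and Cu⁺/Cu at the anode, E°cell = +1.503 − (+0.515) = +0.988 V (n = 3).
From the Nernst equation, log Q = n(E° − E)/0.0592 = 3·(+0.988 − (+1.061))/0.0592 = −3.699.
Balancing electrons gives Au³⁺(aq) + 3 Cu(s) → Au(s) + 3 Cu⁺(aq); thus Q = [Cu⁺(aq)]^3 / [Au³⁺(aq)].
Substituting the known concentrations and solving, log [Cu⁺(aq)] = −2.367 and [Cu⁺(aq)] = 0.0043 M.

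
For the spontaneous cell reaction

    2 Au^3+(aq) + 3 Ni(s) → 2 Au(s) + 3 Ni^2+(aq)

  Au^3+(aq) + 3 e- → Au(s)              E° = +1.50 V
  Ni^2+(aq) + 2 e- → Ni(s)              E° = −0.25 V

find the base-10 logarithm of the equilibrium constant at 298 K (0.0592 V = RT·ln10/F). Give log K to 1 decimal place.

The Au³⁺/Au couple is reduced (cathode); E°cell = +1.50 − (−0.25) = +1.75 V with n = 6.
At equilibrium E = 0, so log K = nE°cell / 0.0592 = (6)(+1.75) / 0.0592 = 177.4.

log K = 177.4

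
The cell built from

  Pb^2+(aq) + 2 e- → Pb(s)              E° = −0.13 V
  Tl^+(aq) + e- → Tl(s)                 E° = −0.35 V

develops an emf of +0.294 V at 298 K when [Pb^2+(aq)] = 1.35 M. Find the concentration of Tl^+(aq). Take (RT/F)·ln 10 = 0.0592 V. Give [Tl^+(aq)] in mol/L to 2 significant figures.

0.065 M

With Pb²⁺/Pb at the cathode and Tl⁺/Tl at the anode, E°cell = −0.13 − (−0.35) = +0.22 V (n = 2).
From the Nernst equation, log Q = n(E° − E)/0.0592 = 2·(+0.22 − (+0.294))/0.0592 = −2.500.
The balanced reaction is Pb^2+(aq) + 2 Tl(s) → Pb(s) + 2 Tl^+(aq), so Q = [Tl^+(aq)]^2 / [Pb^2+(aq)].
Substituting the known concentrations and solving, log [Tl^+(aq)] = −1.185 and [Tl^+(aq)] = 0.065 M.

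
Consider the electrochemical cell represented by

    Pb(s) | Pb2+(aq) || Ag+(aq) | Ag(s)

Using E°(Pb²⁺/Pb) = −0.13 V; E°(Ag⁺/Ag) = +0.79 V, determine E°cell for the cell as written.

By convention the left-hand electrode in cell notation is the anode (oxidation) and the right-hand electrode is the cathode (reduction).
E°cell = E°(right) − E°(left) = +0.79 − (−0.13) = +0.92 V.

+0.92 V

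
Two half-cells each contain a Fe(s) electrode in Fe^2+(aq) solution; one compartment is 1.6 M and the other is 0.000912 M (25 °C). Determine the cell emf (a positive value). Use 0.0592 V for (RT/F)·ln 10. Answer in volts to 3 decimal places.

0.096 V

For a concentration cell E°cell = 0, since both electrodes use the same couple.
The compartment with the higher Fe^2+(aq) concentration (1.6 M) acts as the cathode; ions are reduced there and produced at the dilute (0.000912 M) anode.
With n = 2, Ecell = −(0.0592/2)·log([dilute]/[conc]) = −(0.0592/2)·log(0.000912/1.6) = +0.096 V.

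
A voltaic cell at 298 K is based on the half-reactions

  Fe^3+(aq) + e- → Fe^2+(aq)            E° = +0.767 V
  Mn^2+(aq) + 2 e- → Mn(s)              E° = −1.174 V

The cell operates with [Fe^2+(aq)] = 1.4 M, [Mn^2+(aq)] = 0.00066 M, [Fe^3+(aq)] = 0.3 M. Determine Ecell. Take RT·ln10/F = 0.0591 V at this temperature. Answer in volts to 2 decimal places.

+2.00 V

The Fe³⁺/Fe²⁺ couple has the more positive E°, so it is the cathode; Mn²⁺/Mn is the anode.
The standard potential is +0.767 − (−1.174) = +1.941 V and the balanced reaction transfers n = 2 electrons.
For the overall reaction 2 Fe^3+(aq) + Mn(s) → 2 Fe^2+(aq) + Mn^2+(aq), Q = ([Fe^2+(aq)]^2·[Mn^2+(aq)]) / [Fe^3+(aq)]^2 = 0.0144, giving log Q = −1.842.
Applying E = E° − (RT ln10/nF)·log Q gives +1.941 − (0.0591/2)(−1.842) = +2.00 V.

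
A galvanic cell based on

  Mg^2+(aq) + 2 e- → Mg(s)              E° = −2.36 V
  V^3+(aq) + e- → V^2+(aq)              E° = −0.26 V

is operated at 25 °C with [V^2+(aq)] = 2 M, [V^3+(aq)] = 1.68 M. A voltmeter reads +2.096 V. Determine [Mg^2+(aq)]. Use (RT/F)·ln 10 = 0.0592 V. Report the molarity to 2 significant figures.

0.96 M

V³⁺/V²⁺ is the cathode (higher E°); E°cell = −0.26 − (−2.36) = +2.10 V with n = 2.
Rearranging E = E° − (0.0592/n)·log Q gives log Q = 2(+2.10 − (+2.096))/0.0592 = 0.135.
Balancing electrons gives 2 V^3+(aq) + Mg(s) → 2 V^2+(aq) + Mg^2+(aq); thus Q = ([V^2+(aq)]^2·[Mg^2+(aq)]) / [V^3+(aq)]^2.
Isolating [Mg^2+(aq)] in Q = 10^{0.135} yields log [Mg^2+(aq)] = −0.016, i.e. 0.96 M.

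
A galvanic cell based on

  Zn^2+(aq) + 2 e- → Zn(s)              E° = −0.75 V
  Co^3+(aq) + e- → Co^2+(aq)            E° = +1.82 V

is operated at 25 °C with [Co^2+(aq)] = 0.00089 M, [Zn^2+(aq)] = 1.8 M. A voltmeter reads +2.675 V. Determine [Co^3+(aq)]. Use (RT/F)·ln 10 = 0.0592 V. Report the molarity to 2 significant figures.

With Co³⁺/Co²⁺ at the cathode and Zn²⁺/Zn at the anode, E°cell = +1.82 − (−0.75) = +2.57 V (n = 2).
Since E = E° − (0.0592/n)·log Q, log Q = n(E° − E)/0.0592 = −3.547.
Balancing electrons gives 2 Co^3+(aq) + Zn(s) → 2 Co^2+(aq) + Zn^2+(aq); thus Q = ([Co^2+(aq)]^2·[Zn^2+(aq)]) / [Co^3+(aq)]^2.
Substituting the known concentrations and solving, log [Co^3+(aq)] = −1.149 and [Co^3+(aq)] = 0.071 M.

0.071 M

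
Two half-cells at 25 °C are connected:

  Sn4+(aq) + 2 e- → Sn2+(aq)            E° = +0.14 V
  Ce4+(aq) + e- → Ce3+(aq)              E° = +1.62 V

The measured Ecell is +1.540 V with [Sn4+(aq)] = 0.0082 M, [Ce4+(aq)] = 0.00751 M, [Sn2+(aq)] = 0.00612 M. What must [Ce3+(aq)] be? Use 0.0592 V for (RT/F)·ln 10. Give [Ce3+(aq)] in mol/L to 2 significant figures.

0.00063 M

Ce⁴⁺/Ce³⁺ is the cathode (higher E°); E°cell = +1.62 − (+0.14) = +1.48 V with n = 2.
From the Nernst equation, log Q = n(E° − E)/0.0592 = 2·(+1.48 − (+1.540))/0.0592 = −2.027.
The balanced reaction is 2 Ce4+(aq) + Sn2+(aq) → 2 Ce3+(aq) + Sn4+(aq), so Q = ([Ce3+(aq)]^2·[Sn4+(aq)]) / ([Ce4+(aq)]^2·[Sn2+(aq)]).
Solving for the unknown gives log [Ce3+(aq)] = −3.201, so [Ce3+(aq)] ≈ 0.00063 M.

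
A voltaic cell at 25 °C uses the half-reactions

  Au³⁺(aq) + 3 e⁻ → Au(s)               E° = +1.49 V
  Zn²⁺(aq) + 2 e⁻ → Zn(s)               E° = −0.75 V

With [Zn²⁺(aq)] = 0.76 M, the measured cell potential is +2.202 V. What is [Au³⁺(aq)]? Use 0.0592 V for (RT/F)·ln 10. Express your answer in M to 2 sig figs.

With Au³⁺/Au at the cathode and Zn²⁺/Zn at the anode, E°cell = +1.49 − (−0.75) = +2.24 V (n = 6).
Since E = E° − (0.0592/n)·log Q, log Q = n(E° − E)/0.0592 = 3.851.
Balancing electrons gives 2 Au³⁺(aq) + 3 Zn(s) → 2 Au(s) + 3 Zn²⁺(aq); thus Q = [Zn²⁺(aq)]^3 / [Au³⁺(aq)]^2.
Isolating [Au³⁺(aq)] in Q = 10^{3.851} yields log [Au³⁺(aq)] = −2.104, i.e. 0.0079 M.

0.0079 M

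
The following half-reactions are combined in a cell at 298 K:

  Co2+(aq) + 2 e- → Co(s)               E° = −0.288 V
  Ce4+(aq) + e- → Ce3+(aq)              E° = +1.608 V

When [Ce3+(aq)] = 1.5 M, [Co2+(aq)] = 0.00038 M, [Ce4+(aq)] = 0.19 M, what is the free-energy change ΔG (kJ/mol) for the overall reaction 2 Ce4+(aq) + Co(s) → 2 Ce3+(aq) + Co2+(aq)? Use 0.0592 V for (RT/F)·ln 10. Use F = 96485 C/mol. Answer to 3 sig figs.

E°cell = +1.608 − (−0.288) = +1.896 V; the balanced reaction transfers n = 2 electrons.
Q = ([Ce3+(aq)]^2·[Co2+(aq)]) / [Ce4+(aq)]^2 = 0.0237, so log Q = −1.626 and E = +1.896 − (0.0592/2)(−1.626) = +1.9441 V.
Then ΔG = −nFE = −2 × 96485 × +1.9441 J/mol = −375 kJ/mol.

−375 kJ/mol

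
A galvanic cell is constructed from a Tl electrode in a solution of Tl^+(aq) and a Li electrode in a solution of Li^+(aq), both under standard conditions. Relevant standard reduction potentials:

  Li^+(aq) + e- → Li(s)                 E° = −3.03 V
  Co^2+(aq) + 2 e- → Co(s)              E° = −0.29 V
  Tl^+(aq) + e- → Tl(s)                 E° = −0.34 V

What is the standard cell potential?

+2.69 V

The Tl⁺/Tl couple has the higher E°, so Tl ion is reduced (cathode) and Li is oxidized (anode).
E°cell = E°(cathode) − E°(anode) = −0.34 − (−3.03) = +2.69 V.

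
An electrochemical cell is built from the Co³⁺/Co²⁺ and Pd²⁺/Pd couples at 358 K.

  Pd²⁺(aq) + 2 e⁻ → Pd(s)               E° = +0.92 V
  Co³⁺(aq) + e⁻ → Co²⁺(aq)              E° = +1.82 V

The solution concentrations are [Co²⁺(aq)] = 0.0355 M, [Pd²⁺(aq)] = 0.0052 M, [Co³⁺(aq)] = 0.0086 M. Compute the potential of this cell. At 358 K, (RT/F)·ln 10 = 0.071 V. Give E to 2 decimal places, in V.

Co³⁺/Co²⁺ is reduced (cathode, E° = +1.82 V) and Pd²⁺/Pd is oxidized (anode).
The standard potential is +1.82 − (+0.92) = +0.90 V and the balanced reaction transfers n = 2 electrons.
For the overall reaction 2 Co³⁺(aq) + Pd(s) → 2 Co²⁺(aq) + Pd²⁺(aq), Q = ([Co²⁺(aq)]^2·[Pd²⁺(aq)]) / [Co³⁺(aq)]^2 = 0.0886, giving log Q = −1.053.
By the Nernst equation, E = +0.90 − (0.071/2)·(−1.053) = +0.94 V.

+0.94 V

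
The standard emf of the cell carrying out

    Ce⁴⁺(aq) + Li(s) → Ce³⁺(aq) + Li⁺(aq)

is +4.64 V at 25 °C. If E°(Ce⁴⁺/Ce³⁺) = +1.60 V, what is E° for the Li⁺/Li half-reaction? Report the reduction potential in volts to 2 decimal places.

In the reaction as written the Ce⁴⁺/Ce³⁺ couple is reduced (cathode) and Li⁺/Li is oxidized (anode), so E°cell = E°(Ce⁴⁺/Ce³⁺) − E°(Li⁺/Li).
E°(Li⁺/Li) = E°(cathode) − E°cell = +1.60 − (+4.64) = −3.04 V.

−3.04 V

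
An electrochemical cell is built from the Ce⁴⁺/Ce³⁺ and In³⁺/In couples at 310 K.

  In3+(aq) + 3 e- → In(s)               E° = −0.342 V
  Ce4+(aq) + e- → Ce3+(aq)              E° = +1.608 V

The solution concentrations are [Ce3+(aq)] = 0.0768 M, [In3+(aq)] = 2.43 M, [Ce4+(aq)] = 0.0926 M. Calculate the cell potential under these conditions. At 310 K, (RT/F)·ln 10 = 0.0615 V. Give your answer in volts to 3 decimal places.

+1.947 V

Since E°(Ce⁴⁺/Ce³⁺) > E°(In³⁺/In), Ce⁴⁺/Ce³⁺ serves as the cathode.
The standard potential is +1.608 − (−0.342) = +1.950 V and the balanced reaction transfers n = 3 electrons.
For the overall reaction 3 Ce4+(aq) + In(s) → 3 Ce3+(aq) + In3+(aq), Q = ([Ce3+(aq)]^3·[In3+(aq)]) / [Ce4+(aq)]^3 = 1.39, giving log Q = 0.142.
By the Nernst equation, E = +1.950 − (0.0615/3)·(0.142) = +1.947 V.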